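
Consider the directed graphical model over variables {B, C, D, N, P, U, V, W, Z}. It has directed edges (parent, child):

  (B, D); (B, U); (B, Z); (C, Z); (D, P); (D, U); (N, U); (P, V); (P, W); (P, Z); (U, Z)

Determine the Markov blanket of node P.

{B, C, D, U, V, W, Z}

Pa(P) = {D}.
P has children V, W, Z.
For each child, the remaining parents (spouses of P):
  V has no other parent.
  W: no additional parents.
  Z's other parents are B, C, U.
Taking the union gives {B, C, D, U, V, W, Z}.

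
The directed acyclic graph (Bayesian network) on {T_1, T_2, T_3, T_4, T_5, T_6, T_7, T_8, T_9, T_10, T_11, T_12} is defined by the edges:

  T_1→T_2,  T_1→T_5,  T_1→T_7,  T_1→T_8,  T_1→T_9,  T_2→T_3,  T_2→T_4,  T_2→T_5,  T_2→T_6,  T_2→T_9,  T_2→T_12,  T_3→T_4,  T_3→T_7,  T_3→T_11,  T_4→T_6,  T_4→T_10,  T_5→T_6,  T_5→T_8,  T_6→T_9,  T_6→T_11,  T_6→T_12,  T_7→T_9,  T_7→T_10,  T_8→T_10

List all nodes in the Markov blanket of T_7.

{T_1, T_2, T_3, T_4, T_6, T_8, T_9, T_10}

T_7's children: T_9, T_10.
Parents of T_7: T_1, T_3.
For each child, the remaining parents (spouses of T_7):
  T_9: T_1, T_2, T_6
  T_10: T_4, T_8
Taking the union gives {T_1, T_2, T_3, T_4, T_6, T_8, T_9, T_10}.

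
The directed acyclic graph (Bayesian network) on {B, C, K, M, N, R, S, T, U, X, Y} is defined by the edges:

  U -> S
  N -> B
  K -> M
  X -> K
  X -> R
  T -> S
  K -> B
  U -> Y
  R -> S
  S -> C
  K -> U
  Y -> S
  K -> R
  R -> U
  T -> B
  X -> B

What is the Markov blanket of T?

{B, K, N, R, S, U, X, Y}

A node's Markov blanket = Pa ∪ Ch ∪ (parents of Ch other than the node itself).
T's parents: none.
Children of T: B, S.
Other parents of T's children:
  S: R, U, Y
  B: K, N, X
Union: {} ∪ {B, S} ∪ {K, N, R, U, X, Y} = {B, K, N, R, S, U, X, Y}.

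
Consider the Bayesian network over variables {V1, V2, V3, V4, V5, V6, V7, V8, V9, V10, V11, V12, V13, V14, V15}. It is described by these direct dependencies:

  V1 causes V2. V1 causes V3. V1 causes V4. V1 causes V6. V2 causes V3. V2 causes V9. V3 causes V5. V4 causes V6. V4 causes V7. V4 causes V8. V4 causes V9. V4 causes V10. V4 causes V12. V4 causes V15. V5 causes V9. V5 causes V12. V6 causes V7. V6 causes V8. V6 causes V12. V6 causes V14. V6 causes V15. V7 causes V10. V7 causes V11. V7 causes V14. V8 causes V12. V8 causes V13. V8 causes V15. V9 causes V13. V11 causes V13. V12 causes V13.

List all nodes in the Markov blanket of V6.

Pa(V6) = {V1, V4}.
V6 has children V7, V8, V12, V14, V15.
Parents of each child, excluding V6:
  V7's other parent is V4.
  parents(V8) \ {V6} = {V4}.
  V12 also has parents V4, V5, V8.
  V14's other parent is V7.
  V15's other parents are V4, V8.
So the Markov blanket of V6 is {V1, V4, V5, V7, V8, V12, V14, V15}.

{V1, V4, V5, V7, V8, V12, V14, V15}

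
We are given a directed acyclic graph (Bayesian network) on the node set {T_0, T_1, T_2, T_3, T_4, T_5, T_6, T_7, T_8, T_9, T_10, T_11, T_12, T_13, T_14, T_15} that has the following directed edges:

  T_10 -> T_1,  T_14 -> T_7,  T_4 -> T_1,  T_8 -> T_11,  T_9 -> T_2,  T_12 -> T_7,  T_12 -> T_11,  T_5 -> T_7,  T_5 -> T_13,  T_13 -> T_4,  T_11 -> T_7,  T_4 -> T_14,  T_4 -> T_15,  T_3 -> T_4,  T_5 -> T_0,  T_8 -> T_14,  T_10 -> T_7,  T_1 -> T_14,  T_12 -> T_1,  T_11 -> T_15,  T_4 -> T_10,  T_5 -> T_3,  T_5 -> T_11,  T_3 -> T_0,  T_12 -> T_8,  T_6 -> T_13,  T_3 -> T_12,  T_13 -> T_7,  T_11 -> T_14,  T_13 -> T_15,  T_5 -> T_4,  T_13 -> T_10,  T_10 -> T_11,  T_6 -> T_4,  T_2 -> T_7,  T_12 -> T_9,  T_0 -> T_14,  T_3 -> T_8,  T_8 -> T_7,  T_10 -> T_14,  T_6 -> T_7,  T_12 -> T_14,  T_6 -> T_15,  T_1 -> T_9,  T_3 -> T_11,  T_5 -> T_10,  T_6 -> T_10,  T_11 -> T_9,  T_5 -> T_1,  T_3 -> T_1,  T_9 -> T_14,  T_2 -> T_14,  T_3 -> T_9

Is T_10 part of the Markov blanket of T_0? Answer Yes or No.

T_10 is a co-parent of T_0: both are parents of T_14.
So T_10 ∈ MB(T_0).

Yes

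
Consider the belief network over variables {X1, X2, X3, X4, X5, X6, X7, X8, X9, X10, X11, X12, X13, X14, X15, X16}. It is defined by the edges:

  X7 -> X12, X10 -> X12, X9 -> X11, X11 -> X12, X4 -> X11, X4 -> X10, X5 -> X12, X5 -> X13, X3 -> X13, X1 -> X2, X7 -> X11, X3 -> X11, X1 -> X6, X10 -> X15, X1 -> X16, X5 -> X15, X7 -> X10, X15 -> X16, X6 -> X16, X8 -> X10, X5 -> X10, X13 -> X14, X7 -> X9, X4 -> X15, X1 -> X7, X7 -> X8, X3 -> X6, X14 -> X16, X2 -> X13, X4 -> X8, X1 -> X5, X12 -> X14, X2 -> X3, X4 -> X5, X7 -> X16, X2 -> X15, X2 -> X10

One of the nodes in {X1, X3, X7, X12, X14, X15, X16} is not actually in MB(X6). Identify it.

X12

Pa(X6) = {X1, X3}.
X6's children: X16.
Parents of each child, excluding X6:
  X16 also has parents X1, X7, X14, X15.
MB(X6) = {X1, X3, X7, X14, X15, X16}.
X12 is neither a parent, child, nor co-parent of X6, so it does not belong.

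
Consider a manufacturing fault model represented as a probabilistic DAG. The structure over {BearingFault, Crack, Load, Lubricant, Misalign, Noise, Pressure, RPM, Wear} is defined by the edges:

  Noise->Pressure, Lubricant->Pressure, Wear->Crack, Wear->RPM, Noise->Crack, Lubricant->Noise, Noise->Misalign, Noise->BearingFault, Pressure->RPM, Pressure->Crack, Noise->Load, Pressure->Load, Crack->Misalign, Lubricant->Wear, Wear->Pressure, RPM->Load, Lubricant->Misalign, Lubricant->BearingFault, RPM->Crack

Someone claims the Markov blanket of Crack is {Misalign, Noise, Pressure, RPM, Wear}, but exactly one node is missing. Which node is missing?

Lubricant

The Markov blanket of a node is its parents, its children, and the other parents of its children.
Parents of Crack: Noise, Pressure, RPM, Wear.
Ch(Crack) = {Misalign}.
Other parents of Crack's children:
  Misalign also has parents Lubricant, Noise.
MB(Crack) = {Lubricant, Misalign, Noise, Pressure, RPM, Wear}.
Comparing with the claimed set, Lubricant is missing.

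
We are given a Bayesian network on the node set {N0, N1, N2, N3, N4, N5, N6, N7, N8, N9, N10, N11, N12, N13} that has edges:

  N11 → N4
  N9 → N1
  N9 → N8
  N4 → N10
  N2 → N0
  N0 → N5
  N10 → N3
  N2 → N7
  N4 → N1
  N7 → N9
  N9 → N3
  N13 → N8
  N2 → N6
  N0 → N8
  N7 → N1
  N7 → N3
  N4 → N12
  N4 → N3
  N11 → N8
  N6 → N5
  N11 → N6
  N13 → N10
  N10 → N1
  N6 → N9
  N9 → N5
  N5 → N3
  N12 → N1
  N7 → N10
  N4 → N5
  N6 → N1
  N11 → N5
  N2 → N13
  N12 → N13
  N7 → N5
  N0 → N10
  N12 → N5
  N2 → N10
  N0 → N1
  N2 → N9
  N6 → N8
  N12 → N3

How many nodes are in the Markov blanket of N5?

9

A node's Markov blanket = Pa ∪ Ch ∪ (parents of Ch other than the node itself).
Parents of N5: N0, N4, N6, N7, N9, N11, N12.
Children of N5: N3.
Other parents of N5's children:
  N3 also has parents N4, N7, N9, N10, N12.
MB(N5) = {N0, N3, N4, N6, N7, N9, N10, N11, N12}, which has 9 nodes.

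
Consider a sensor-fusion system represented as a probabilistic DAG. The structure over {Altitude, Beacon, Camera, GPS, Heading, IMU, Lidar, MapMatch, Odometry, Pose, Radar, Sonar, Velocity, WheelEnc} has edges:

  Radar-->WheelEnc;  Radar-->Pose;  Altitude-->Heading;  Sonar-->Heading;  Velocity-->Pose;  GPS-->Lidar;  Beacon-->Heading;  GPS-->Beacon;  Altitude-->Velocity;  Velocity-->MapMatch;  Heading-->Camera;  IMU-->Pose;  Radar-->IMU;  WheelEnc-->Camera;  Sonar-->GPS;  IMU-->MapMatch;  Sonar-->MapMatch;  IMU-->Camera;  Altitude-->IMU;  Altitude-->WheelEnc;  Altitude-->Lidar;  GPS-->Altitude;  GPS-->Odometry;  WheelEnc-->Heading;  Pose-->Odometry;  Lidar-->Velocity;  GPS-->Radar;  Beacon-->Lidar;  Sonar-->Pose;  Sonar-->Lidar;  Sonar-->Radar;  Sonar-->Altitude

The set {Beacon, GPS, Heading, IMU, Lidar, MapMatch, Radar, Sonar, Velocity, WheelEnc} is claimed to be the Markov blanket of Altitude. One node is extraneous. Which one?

By definition, MB(Altitude) is built from Altitude's parents, Altitude's children, and the co-parents of Altitude.
Altitude's children: Heading, IMU, Lidar, Velocity, WheelEnc.
Parents of Altitude: GPS, Sonar.
For each child, the remaining parents (spouses of Altitude):
  Lidar's other parents are Beacon, GPS, Sonar.
  Velocity's other parent is Lidar.
  WheelEnc's other parent is Radar.
  parents(IMU) \ {Altitude} = {Radar}.
  Heading's other parents are Beacon, Sonar, WheelEnc.
MB(Altitude) = {Beacon, GPS, Heading, IMU, Lidar, Radar, Sonar, Velocity, WheelEnc}.
MapMatch is neither a parent, child, nor co-parent of Altitude, so it does not belong.

MapMatch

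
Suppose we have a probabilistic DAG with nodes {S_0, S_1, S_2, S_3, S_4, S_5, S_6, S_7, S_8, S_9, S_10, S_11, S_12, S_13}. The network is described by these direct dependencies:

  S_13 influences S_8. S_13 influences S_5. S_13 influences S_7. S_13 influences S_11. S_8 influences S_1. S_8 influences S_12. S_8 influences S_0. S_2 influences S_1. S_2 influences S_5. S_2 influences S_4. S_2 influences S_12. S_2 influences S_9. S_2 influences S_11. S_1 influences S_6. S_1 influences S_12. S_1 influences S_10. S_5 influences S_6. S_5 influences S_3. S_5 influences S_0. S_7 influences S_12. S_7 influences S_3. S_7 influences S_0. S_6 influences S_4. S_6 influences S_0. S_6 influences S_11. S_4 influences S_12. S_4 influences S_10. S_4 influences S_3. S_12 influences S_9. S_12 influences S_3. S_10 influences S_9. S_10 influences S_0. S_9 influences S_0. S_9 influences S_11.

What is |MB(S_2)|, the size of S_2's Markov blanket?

11

S_2 has no parents.
Ch(S_2) = {S_1, S_4, S_5, S_9, S_11, S_12}.
For each child, the remaining parents (spouses of S_2):
  S_1's other parent is S_8.
  S_5's other parent is S_13.
  S_4 also has parent S_6.
  S_12 also has parents S_1, S_4, S_7, S_8.
  S_9's other parents are S_10, S_12.
  S_11's other parents are S_6, S_9, S_13.
MB(S_2) = {S_1, S_4, S_5, S_6, S_7, S_8, S_9, S_10, S_11, S_12, S_13}, which has 11 nodes.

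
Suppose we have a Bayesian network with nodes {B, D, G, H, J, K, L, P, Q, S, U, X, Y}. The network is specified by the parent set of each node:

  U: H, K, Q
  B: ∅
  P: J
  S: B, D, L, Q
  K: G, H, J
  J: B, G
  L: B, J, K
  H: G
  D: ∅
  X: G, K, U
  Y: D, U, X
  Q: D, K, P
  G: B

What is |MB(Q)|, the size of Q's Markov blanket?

8

Q has parents D, K, P.
Ch(Q) = {S, U}.
Parents of each child, excluding Q:
  S: B, D, L
  U: H, K
MB(Q) = {B, D, H, K, L, P, S, U}, which has 8 nodes.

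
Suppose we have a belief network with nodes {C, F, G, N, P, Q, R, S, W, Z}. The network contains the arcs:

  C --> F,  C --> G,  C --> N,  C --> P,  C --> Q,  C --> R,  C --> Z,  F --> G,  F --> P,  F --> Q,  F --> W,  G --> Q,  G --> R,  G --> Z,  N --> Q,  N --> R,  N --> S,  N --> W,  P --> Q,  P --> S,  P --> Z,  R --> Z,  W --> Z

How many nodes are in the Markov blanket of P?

Ch(P) = {Q, S, Z}.
Parents of P: C, F.
Co-parents of P (other parents of its children):
  Q: C, F, G, N
  S: N
  Z: C, G, R, W
MB(P) = {C, F, G, N, Q, R, S, W, Z}, which has 9 nodes.

9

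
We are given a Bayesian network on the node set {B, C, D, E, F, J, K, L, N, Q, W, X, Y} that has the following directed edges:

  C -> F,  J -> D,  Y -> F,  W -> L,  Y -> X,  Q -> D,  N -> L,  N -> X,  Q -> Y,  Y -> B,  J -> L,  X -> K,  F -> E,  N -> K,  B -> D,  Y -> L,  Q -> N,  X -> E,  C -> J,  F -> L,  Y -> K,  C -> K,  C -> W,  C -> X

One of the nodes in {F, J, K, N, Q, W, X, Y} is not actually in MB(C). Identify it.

Q

C has no parents.
Children of C: F, J, K, W, X.
For each child, the remaining parents (spouses of C):
  J: —
  X: N, Y
  W: —
  F: Y
  K: N, X, Y
MB(C) = {F, J, K, N, W, X, Y}.
Q is neither a parent, child, nor co-parent of C, so it does not belong.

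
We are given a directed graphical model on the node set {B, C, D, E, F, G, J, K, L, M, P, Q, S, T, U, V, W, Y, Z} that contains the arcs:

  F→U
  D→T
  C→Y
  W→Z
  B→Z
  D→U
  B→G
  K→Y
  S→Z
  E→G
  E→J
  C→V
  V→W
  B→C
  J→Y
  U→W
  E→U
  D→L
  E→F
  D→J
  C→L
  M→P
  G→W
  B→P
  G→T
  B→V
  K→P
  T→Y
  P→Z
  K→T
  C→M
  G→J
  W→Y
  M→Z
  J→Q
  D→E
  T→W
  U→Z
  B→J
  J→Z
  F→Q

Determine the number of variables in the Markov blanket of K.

Pa(K) = {}.
K has children P, T, Y.
Co-parents of K (other parents of its children):
  P's other parents are B, M.
  T's other parents are D, G.
  Y also has parents C, J, T, W.
MB(K) = {B, C, D, G, J, M, P, T, W, Y}, which has 10 nodes.

10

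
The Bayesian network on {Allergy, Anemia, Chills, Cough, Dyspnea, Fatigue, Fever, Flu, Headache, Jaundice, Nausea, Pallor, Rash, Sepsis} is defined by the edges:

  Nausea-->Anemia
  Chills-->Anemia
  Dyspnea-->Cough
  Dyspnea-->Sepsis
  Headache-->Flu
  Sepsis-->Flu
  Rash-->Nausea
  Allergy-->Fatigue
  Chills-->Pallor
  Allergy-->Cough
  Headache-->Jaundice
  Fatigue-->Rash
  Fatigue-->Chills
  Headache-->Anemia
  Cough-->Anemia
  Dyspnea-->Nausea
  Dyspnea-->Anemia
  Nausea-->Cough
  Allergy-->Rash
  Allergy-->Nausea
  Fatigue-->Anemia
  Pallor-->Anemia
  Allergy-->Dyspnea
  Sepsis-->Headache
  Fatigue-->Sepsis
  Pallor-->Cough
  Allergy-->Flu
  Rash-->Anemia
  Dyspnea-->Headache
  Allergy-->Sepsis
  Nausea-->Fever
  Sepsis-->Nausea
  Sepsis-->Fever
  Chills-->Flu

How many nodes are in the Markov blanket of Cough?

Recall MB(v) = parents ∪ children ∪ spouses, where spouses are the other parents of v's children.
Pa(Cough) = {Allergy, Dyspnea, Nausea, Pallor}.
Ch(Cough) = {Anemia}.
Co-parents of Cough (other parents of its children):
  Anemia: Chills, Dyspnea, Fatigue, Headache, Nausea, Pallor, Rash
MB(Cough) = {Allergy, Anemia, Chills, Dyspnea, Fatigue, Headache, Nausea, Pallor, Rash}, which has 9 nodes.

9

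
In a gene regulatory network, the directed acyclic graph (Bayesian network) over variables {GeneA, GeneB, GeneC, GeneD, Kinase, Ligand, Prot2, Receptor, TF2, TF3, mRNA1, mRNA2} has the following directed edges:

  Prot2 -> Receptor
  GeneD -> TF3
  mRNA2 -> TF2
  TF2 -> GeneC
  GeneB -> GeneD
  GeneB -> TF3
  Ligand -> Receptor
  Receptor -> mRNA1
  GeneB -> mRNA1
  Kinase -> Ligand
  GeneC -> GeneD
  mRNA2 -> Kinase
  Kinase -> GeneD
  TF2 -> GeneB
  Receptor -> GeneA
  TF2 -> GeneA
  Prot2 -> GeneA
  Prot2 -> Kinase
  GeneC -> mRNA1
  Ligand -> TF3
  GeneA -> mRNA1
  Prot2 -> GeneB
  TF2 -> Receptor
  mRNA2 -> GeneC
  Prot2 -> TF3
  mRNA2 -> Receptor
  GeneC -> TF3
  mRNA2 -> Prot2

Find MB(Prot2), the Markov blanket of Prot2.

{GeneA, GeneB, GeneC, GeneD, Kinase, Ligand, Receptor, TF2, TF3, mRNA2}

The Markov blanket of a node is its parents, its children, and the other parents of its children.
Parents of Prot2: mRNA2.
Children of Prot2: GeneA, GeneB, Kinase, Receptor, TF3.
Other parents of Prot2's children:
  Kinase also has parent mRNA2.
  GeneB's other parent is TF2.
  Receptor also has parents Ligand, TF2, mRNA2.
  GeneA's other parents are Receptor, TF2.
  TF3 also has parents GeneB, GeneC, GeneD, Ligand.
MB(Prot2) = {GeneA, GeneB, GeneC, GeneD, Kinase, Ligand, Receptor, TF2, TF3, mRNA2}.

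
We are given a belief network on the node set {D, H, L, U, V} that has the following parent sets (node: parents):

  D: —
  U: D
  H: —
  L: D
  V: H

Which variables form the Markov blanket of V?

{H}

The Markov blanket of a node is its parents, its children, and the other parents of its children.
Parents of V: H.
V has no children.
V has no children, so there are no co-parents.
Taking the union gives {H}.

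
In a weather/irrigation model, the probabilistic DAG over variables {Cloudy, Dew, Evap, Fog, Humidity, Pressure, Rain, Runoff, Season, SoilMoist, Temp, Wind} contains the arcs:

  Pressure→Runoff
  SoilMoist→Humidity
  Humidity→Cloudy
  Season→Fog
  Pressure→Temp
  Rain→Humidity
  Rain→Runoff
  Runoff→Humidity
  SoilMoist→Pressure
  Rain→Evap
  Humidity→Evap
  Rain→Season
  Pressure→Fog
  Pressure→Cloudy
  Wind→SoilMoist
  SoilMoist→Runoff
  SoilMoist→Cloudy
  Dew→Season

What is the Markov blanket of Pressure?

By definition, MB(Pressure) is built from Pressure's parents, Pressure's children, and the co-parents of Pressure.
Parents of Pressure: SoilMoist.
Ch(Pressure) = {Cloudy, Fog, Runoff, Temp}.
For each child, the remaining parents (spouses of Pressure):
  parents(Runoff) \ {Pressure} = {Rain, SoilMoist}.
  Cloudy's other parents are Humidity, SoilMoist.
  Fog also has parent Season.
  Temp: no additional parents.
Union: {SoilMoist} ∪ {Cloudy, Fog, Runoff, Temp} ∪ {Humidity, Rain, Season, SoilMoist} = {Cloudy, Fog, Humidity, Rain, Runoff, Season, SoilMoist, Temp}.

{Cloudy, Fog, Humidity, Rain, Runoff, Season, SoilMoist, Temp}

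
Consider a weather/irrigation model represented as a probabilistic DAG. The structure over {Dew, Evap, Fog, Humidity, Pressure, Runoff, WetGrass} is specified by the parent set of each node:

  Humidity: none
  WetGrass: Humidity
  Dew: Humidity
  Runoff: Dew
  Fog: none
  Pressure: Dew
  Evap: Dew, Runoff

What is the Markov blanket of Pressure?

Parents of Pressure: Dew.
Ch(Pressure) = {}.
Pressure has no children, so there are no co-parents.
Taking the union gives {Dew}.

{Dew}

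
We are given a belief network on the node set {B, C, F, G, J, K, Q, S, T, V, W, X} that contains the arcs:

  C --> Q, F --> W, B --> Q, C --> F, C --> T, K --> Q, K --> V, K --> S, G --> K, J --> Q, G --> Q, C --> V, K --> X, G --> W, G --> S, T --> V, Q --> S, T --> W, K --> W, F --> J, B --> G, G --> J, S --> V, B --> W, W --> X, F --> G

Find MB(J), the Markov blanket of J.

A node's Markov blanket = Pa ∪ Ch ∪ (parents of Ch other than the node itself).
Pa(J) = {F, G}.
J's children: Q.
For each child, the remaining parents (spouses of J):
  Q's other parents are B, C, G, K.
MB(J) = {B, C, F, G, K, Q}.

{B, C, F, G, K, Q}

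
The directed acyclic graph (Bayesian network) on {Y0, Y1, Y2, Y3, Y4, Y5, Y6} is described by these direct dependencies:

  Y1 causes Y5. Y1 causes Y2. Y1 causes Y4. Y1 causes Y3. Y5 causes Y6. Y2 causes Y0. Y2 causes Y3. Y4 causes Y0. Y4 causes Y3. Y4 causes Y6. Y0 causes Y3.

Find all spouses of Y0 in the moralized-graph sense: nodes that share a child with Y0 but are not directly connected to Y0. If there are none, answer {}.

{Y1}

Children of Y0: Y3.
  Y3: Y1, Y2, Y4
Excluding nodes already adjacent to Y0 (Y2, Y3, Y4), the co-parent-only contribution is {Y1}.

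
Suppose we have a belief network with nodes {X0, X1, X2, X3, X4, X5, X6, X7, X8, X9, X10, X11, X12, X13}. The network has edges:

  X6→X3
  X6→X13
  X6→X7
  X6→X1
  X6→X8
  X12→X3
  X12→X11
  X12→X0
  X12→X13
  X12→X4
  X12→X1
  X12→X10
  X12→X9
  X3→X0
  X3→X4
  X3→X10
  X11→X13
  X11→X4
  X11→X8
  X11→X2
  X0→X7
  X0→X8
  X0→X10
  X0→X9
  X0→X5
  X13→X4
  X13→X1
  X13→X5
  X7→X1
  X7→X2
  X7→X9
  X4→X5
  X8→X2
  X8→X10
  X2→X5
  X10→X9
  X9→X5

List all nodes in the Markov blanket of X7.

X7 has parents X0, X6.
Ch(X7) = {X1, X2, X9}.
Co-parents of X7 (other parents of its children):
  X1 also has parents X6, X12, X13.
  X2 also has parents X8, X11.
  X9's other parents are X0, X10, X12.
Taking the union gives {X0, X1, X2, X6, X8, X9, X10, X11, X12, X13}.

{X0, X1, X2, X6, X8, X9, X10, X11, X12, X13}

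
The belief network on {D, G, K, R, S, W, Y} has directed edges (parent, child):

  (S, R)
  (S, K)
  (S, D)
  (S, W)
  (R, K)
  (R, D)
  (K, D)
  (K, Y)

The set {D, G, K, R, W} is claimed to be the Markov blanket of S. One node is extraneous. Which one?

G

A node's Markov blanket = Pa ∪ Ch ∪ (parents of Ch other than the node itself).
S's parents: none.
S has children D, K, R, W.
For each child, the remaining parents (spouses of S):
  R has no other parent.
  K also has parent R.
  D's other parents are K, R.
  W has no other parent.
MB(S) = {D, K, R, W}.
G is neither a parent, child, nor co-parent of S, so it does not belong.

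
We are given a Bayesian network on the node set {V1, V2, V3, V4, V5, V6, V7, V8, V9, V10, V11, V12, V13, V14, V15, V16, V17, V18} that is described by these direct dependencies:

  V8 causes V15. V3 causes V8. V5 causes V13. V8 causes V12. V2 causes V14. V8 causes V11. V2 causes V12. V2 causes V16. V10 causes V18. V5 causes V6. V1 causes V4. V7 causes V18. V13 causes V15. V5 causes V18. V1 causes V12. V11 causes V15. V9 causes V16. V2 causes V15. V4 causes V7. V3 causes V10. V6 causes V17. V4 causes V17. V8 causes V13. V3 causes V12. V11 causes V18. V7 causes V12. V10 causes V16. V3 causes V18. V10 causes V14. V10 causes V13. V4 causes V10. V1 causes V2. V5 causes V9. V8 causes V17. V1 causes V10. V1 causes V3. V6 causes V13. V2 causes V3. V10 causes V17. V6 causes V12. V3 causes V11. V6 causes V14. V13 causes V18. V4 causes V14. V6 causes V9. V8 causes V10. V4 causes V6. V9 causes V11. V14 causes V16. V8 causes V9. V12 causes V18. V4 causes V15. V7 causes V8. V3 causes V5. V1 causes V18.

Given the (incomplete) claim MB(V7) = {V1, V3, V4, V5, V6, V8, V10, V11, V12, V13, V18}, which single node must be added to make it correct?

V2

V7's parents: V4.
Ch(V7) = {V8, V12, V18}.
Other parents of V7's children:
  V8: V3
  V12: V1, V2, V3, V6, V8
  V18: V1, V3, V5, V10, V11, V12, V13
MB(V7) = {V1, V2, V3, V4, V5, V6, V8, V10, V11, V12, V13, V18}.
Comparing with the claimed set, V2 is missing.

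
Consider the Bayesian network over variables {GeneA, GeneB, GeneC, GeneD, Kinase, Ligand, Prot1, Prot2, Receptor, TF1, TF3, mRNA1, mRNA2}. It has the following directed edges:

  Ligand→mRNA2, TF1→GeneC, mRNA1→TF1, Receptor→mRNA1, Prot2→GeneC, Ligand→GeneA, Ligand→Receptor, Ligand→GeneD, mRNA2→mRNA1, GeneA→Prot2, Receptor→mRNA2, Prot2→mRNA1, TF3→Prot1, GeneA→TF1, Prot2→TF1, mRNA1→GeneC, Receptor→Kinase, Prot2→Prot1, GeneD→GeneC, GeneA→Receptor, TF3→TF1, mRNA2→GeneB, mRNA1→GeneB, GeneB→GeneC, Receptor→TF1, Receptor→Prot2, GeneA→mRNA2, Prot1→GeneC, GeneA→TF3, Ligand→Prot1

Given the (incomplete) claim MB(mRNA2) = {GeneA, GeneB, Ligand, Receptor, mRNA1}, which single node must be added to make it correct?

Parents of mRNA2: GeneA, Ligand, Receptor.
Children of mRNA2: GeneB, mRNA1.
Parents of each child, excluding mRNA2:
  mRNA1: Prot2, Receptor
  GeneB: mRNA1
MB(mRNA2) = {GeneA, GeneB, Ligand, Prot2, Receptor, mRNA1}.
Comparing with the claimed set, Prot2 is missing.

Prot2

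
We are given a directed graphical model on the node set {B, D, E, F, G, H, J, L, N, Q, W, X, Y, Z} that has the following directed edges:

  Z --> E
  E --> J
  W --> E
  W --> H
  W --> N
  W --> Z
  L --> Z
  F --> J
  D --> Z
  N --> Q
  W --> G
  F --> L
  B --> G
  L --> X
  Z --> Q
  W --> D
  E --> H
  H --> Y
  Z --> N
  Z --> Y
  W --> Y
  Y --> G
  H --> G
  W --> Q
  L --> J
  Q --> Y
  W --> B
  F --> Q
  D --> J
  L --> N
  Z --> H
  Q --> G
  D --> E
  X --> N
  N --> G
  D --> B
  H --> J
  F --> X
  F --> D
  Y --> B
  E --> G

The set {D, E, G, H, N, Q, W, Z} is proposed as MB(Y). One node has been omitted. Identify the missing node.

Recall MB(v) = parents ∪ children ∪ spouses, where spouses are the other parents of v's children.
Y has parents H, Q, W, Z.
Children of Y: B, G.
Other parents of Y's children:
  B's other parents are D, W.
  G's other parents are B, E, H, N, Q, W.
MB(Y) = {B, D, E, G, H, N, Q, W, Z}.
Comparing with the claimed set, B is missing.

B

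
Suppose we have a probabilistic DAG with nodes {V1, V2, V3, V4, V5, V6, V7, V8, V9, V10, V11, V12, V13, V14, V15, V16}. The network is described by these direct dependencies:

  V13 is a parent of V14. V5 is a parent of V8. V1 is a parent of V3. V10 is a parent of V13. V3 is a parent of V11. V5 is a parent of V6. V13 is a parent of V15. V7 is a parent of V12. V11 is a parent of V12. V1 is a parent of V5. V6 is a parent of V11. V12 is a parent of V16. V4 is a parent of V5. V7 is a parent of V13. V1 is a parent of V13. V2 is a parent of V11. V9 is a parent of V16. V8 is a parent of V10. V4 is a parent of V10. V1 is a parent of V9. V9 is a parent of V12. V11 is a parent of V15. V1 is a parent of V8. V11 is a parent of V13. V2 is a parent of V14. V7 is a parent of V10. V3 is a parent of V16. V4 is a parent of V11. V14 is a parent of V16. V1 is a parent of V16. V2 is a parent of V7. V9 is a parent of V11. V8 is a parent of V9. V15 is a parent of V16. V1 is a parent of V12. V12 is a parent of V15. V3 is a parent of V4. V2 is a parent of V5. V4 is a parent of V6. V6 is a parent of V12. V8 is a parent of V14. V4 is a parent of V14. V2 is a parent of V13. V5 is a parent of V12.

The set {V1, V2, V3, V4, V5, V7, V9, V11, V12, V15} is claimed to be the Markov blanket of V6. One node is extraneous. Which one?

V15

The Markov blanket of a node is its parents, its children, and the other parents of its children.
Pa(V6) = {V4, V5}.
Ch(V6) = {V11, V12}.
Other parents of V6's children:
  V11: V2, V3, V4, V9
  V12: V1, V5, V7, V9, V11
MB(V6) = {V1, V2, V3, V4, V5, V7, V9, V11, V12}.
V15 is neither a parent, child, nor co-parent of V6, so it does not belong.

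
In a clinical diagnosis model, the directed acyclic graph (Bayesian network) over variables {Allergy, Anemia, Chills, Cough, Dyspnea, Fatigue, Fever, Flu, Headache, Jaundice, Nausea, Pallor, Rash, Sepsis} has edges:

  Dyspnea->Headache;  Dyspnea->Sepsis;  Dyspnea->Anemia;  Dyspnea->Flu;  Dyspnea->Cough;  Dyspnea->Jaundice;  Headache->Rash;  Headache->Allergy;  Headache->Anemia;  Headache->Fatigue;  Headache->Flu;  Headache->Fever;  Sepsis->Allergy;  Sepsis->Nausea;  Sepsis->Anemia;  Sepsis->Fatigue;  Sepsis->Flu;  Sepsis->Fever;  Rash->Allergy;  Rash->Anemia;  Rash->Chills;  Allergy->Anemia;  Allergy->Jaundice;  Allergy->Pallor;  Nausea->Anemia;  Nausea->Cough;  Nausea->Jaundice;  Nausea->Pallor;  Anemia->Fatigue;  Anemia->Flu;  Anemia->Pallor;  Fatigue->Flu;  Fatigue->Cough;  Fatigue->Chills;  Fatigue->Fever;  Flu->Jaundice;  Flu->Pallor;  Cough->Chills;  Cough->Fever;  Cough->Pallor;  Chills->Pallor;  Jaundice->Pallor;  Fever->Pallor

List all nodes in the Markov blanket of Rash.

{Allergy, Anemia, Chills, Cough, Dyspnea, Fatigue, Headache, Nausea, Sepsis}

Rash has children Allergy, Anemia, Chills.
Rash's parents: Headache.
Co-parents of Rash (other parents of its children):
  parents(Allergy) \ {Rash} = {Headache, Sepsis}.
  parents(Anemia) \ {Rash} = {Allergy, Dyspnea, Headache, Nausea, Sepsis}.
  parents(Chills) \ {Rash} = {Cough, Fatigue}.
Taking the union gives {Allergy, Anemia, Chills, Cough, Dyspnea, Fatigue, Headache, Nausea, Sepsis}.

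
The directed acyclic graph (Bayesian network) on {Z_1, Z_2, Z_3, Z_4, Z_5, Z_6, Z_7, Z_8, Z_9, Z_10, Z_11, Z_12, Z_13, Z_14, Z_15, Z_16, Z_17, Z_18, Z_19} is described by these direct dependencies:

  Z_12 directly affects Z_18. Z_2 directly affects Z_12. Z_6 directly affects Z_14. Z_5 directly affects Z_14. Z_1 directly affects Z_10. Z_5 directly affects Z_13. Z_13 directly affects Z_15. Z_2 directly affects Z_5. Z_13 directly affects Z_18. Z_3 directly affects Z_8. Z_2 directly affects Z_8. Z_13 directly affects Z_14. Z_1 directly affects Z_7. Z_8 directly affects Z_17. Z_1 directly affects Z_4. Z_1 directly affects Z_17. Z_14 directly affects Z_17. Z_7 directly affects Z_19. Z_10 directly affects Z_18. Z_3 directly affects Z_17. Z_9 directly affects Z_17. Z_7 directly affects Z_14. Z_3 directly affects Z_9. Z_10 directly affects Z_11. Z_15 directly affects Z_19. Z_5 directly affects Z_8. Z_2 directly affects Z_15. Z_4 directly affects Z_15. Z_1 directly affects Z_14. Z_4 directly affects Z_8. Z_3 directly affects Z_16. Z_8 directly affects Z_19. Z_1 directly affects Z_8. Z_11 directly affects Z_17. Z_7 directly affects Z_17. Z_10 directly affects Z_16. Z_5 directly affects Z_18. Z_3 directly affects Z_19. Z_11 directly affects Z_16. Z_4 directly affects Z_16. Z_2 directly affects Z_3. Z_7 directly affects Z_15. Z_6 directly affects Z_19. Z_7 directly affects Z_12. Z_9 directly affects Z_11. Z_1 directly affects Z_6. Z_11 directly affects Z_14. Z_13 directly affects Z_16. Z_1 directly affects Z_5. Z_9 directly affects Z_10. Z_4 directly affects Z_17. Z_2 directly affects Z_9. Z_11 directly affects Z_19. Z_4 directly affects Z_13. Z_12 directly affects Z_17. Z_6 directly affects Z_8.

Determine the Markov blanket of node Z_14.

Children of Z_14: Z_17.
Parents of Z_14: Z_1, Z_5, Z_6, Z_7, Z_11, Z_13.
Parents of each child, excluding Z_14:
  Z_17 also has parents Z_1, Z_3, Z_4, Z_7, Z_8, Z_9, Z_11, Z_12.
Taking the union gives {Z_1, Z_3, Z_4, Z_5, Z_6, Z_7, Z_8, Z_9, Z_11, Z_12, Z_13, Z_17}.

{Z_1, Z_3, Z_4, Z_5, Z_6, Z_7, Z_8, Z_9, Z_11, Z_12, Z_13, Z_17}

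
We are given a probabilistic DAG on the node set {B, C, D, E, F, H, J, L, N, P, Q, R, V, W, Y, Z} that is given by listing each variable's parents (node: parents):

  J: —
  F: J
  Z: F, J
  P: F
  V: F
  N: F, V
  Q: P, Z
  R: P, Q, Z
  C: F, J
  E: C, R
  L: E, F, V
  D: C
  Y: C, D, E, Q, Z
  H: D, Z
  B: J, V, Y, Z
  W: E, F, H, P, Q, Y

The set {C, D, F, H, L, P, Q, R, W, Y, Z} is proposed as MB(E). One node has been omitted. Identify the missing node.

V

E has parents C, R.
Ch(E) = {L, W, Y}.
Co-parents of E (other parents of its children):
  L also has parents F, V.
  Y also has parents C, D, Q, Z.
  W also has parents F, H, P, Q, Y.
MB(E) = {C, D, F, H, L, P, Q, R, V, W, Y, Z}.
Comparing with the claimed set, V is missing.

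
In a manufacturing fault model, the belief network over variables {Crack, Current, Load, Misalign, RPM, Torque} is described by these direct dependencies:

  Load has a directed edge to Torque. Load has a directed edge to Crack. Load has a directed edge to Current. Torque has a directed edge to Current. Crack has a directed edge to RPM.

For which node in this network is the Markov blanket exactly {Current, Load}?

The target node must have every member of {Current, Load} as a parent, child, or co-parent, and no others.
Parents of Torque: Load; children: Current; co-parents: Load.
These exactly cover the given set, so the node is Torque.

Torque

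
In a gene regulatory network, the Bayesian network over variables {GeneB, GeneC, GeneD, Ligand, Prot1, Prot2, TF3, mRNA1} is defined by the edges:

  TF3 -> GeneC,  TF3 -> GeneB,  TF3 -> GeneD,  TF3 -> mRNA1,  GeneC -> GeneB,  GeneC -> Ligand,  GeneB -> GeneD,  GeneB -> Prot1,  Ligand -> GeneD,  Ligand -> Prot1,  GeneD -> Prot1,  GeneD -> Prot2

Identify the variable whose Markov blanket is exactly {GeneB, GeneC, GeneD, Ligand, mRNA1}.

The target node must have every member of {GeneB, GeneC, GeneD, Ligand, mRNA1} as a parent, child, or co-parent, and no others.
Parents of TF3: none; children: GeneB, GeneC, GeneD, mRNA1; co-parents: GeneB, GeneC, Ligand.
These exactly cover the given set, so the node is TF3.

TF3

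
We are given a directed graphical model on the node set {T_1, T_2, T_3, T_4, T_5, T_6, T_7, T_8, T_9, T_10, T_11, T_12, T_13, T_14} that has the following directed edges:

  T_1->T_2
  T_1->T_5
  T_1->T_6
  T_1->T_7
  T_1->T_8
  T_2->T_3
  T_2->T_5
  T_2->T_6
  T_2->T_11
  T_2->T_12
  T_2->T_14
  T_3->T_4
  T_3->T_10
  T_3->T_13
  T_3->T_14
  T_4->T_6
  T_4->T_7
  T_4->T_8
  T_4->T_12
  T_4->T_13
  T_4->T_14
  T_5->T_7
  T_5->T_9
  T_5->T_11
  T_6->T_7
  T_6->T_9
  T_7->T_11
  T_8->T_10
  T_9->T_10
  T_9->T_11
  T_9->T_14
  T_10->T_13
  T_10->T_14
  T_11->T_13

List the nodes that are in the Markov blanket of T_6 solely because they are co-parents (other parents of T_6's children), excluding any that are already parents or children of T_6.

Children of T_6: T_7, T_9.
  T_7 also has parents T_1, T_4, T_5.
  T_9 also has parent T_5.
Excluding nodes already adjacent to T_6 (T_1, T_2, T_4, T_7, T_9), the co-parent-only contribution is {T_5}.

{T_5}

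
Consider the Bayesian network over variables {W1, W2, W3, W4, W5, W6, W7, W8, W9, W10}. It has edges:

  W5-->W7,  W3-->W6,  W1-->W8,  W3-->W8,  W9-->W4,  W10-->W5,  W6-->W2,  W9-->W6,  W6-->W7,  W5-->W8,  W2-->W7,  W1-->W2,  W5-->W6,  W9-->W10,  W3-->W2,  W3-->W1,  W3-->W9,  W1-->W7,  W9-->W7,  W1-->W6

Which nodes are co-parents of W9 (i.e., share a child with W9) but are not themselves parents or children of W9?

{W1, W2, W5}

Children of W9: W4, W6, W7, W10.
  W10: no additional parents.
  parents(W6) \ {W9} = {W1, W3, W5}.
  W4 has no other parent.
  W7 also has parents W1, W2, W5, W6.
Excluding nodes already adjacent to W9 (W3, W4, W6, W7, W10), the co-parent-only contribution is {W1, W2, W5}.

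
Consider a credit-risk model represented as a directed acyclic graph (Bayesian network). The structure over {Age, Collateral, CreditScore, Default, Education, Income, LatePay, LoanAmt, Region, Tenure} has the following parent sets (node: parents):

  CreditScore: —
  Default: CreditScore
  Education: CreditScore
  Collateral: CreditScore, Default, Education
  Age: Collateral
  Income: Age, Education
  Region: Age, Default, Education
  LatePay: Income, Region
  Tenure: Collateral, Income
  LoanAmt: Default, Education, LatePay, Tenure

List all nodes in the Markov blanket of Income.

Recall MB(v) = parents ∪ children ∪ spouses, where spouses are the other parents of v's children.
Income has parents Age, Education.
Children of Income: LatePay, Tenure.
Parents of each child, excluding Income:
  LatePay: Region
  Tenure: Collateral
So the Markov blanket of Income is {Age, Collateral, Education, LatePay, Region, Tenure}.

{Age, Collateral, Education, LatePay, Region, Tenure}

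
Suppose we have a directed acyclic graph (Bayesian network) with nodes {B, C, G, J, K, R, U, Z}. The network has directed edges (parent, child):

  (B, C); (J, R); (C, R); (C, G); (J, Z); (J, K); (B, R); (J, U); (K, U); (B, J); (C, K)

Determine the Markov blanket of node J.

By definition, MB(J) is built from J's parents, J's children, and the co-parents of J.
J's parents: B.
J has children K, R, U, Z.
Other parents of J's children:
  K: C
  R: B, C
  U: K
  Z: —
So the Markov blanket of J is {B, C, K, R, U, Z}.

{B, C, K, R, U, Z}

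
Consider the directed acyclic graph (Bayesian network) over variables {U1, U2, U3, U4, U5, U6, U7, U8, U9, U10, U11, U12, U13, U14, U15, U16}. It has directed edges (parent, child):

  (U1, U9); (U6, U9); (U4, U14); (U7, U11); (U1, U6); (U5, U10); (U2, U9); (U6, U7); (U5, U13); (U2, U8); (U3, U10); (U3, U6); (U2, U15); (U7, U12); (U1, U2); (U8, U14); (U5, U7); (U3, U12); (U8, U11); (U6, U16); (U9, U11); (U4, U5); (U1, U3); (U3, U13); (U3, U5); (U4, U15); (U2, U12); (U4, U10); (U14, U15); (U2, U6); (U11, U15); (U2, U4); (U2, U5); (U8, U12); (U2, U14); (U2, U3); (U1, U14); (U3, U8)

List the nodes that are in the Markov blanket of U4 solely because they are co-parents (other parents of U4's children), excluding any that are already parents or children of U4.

{U1, U3, U8, U11}

Children of U4: U5, U10, U14, U15.
  U5: U2, U3
  U10: U3, U5
  U14: U1, U2, U8
  U15: U2, U11, U14
Excluding nodes already adjacent to U4 (U2, U5, U10, U14, U15), the co-parent-only contribution is {U1, U3, U8, U11}.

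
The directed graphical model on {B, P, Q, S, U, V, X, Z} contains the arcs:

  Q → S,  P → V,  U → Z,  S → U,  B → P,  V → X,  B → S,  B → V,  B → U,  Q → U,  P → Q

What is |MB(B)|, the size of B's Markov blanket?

B has no parents.
B has children P, S, U, V.
Parents of each child, excluding B:
  P: no additional parents.
  parents(S) \ {B} = {Q}.
  U's other parents are Q, S.
  V also has parent P.
MB(B) = {P, Q, S, U, V}, which has 5 nodes.

5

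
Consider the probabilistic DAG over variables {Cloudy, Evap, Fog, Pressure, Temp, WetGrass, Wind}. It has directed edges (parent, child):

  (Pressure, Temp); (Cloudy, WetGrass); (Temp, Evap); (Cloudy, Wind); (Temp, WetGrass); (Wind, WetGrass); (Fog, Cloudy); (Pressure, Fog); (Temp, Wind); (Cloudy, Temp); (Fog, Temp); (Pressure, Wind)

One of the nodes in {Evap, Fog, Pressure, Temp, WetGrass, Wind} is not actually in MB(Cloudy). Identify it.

Cloudy has children Temp, WetGrass, Wind.
Pa(Cloudy) = {Fog}.
Co-parents of Cloudy (other parents of its children):
  Temp: Fog, Pressure
  Wind: Pressure, Temp
  WetGrass: Temp, Wind
MB(Cloudy) = {Fog, Pressure, Temp, WetGrass, Wind}.
Evap is neither a parent, child, nor co-parent of Cloudy, so it does not belong.

Evap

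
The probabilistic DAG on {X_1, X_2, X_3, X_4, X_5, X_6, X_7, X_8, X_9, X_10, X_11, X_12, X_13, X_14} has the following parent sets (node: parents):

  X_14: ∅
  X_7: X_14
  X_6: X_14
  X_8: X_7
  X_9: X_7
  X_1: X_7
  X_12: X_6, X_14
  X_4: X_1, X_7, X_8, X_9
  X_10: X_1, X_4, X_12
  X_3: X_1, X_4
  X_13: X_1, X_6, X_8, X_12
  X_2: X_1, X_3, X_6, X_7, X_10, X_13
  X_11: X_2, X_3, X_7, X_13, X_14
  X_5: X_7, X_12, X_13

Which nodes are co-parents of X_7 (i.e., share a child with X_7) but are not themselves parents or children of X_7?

{X_3, X_6, X_10, X_12, X_13}

Children of X_7: X_1, X_2, X_4, X_5, X_8, X_9, X_11.
  X_8: no additional parents.
  X_9: no additional parents.
  X_1 has no other parent.
  X_4's other parents are X_1, X_8, X_9.
  X_2's other parents are X_1, X_3, X_6, X_10, X_13.
  X_11 also has parents X_2, X_3, X_13, X_14.
  X_5's other parents are X_12, X_13.
Excluding nodes already adjacent to X_7 (X_1, X_2, X_4, X_5, X_8, X_9, X_11, X_14), the co-parent-only contribution is {X_3, X_6, X_10, X_12, X_13}.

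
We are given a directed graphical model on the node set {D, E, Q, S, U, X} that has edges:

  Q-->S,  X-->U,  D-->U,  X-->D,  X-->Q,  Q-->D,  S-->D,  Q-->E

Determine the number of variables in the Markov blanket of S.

3

Recall MB(v) = parents ∪ children ∪ spouses, where spouses are the other parents of v's children.
Ch(S) = {D}.
Parents of S: Q.
Parents of each child, excluding S:
  D's other parents are Q, X.
MB(S) = {D, Q, X}, which has 3 nodes.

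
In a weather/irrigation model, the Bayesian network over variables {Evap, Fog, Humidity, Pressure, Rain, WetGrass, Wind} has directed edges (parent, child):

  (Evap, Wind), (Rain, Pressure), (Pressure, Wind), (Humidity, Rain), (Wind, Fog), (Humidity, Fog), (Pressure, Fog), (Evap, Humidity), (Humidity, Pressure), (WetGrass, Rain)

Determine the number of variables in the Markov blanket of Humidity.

6

Humidity has parent Evap.
Humidity's children: Fog, Pressure, Rain.
For each child, the remaining parents (spouses of Humidity):
  Rain's other parent is WetGrass.
  Pressure's other parent is Rain.
  parents(Fog) \ {Humidity} = {Pressure, Wind}.
MB(Humidity) = {Evap, Fog, Pressure, Rain, WetGrass, Wind}, which has 6 nodes.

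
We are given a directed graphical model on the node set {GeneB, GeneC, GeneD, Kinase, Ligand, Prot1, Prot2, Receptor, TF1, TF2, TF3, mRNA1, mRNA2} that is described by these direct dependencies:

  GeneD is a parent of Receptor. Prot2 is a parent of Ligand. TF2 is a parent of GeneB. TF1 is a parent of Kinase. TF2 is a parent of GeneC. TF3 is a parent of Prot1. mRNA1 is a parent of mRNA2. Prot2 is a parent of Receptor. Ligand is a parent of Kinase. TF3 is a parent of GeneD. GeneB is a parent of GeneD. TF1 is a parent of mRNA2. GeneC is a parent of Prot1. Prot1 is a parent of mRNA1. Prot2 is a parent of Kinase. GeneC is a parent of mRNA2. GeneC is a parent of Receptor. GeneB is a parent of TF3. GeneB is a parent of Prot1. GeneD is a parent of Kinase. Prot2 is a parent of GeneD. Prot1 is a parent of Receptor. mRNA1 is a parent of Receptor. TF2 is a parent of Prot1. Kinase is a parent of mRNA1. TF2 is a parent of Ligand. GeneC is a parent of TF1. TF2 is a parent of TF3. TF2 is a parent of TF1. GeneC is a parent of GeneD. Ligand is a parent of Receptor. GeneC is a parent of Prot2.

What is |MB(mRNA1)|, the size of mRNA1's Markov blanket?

9

Children of mRNA1: Receptor, mRNA2.
mRNA1's parents: Kinase, Prot1.
Other parents of mRNA1's children:
  parents(mRNA2) \ {mRNA1} = {GeneC, TF1}.
  Receptor's other parents are GeneC, GeneD, Ligand, Prot1, Prot2.
MB(mRNA1) = {GeneC, GeneD, Kinase, Ligand, Prot1, Prot2, Receptor, TF1, mRNA2}, which has 9 nodes.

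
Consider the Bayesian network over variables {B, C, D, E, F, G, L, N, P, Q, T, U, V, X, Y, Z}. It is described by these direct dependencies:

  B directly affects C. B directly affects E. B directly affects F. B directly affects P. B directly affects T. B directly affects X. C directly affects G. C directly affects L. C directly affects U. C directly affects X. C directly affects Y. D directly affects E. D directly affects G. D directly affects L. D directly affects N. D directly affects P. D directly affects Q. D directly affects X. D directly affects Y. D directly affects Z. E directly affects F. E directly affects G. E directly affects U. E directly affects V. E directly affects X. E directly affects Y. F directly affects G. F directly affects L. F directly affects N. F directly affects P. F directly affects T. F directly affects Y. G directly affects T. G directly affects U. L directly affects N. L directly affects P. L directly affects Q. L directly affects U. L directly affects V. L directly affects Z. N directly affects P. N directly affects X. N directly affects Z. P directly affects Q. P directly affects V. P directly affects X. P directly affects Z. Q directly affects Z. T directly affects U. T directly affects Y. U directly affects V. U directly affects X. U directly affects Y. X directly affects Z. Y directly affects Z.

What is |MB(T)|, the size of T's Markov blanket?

Recall MB(v) = parents ∪ children ∪ spouses, where spouses are the other parents of v's children.
T's children: U, Y.
Parents of T: B, F, G.
Parents of each child, excluding T:
  U also has parents C, E, G, L.
  parents(Y) \ {T} = {C, D, E, F, U}.
MB(T) = {B, C, D, E, F, G, L, U, Y}, which has 9 nodes.

9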